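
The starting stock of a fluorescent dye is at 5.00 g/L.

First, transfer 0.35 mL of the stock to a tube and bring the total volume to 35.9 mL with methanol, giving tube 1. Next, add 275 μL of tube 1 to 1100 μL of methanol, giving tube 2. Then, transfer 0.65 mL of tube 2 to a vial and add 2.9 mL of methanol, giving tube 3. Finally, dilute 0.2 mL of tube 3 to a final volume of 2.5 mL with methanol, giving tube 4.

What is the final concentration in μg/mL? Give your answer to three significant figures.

0.143 μg/mL

Step 1: 0.35 mL brought to 35.9 mL → factor 35.9/0.35 = 102.57
Step 2: 275 μL + 1100 μL = 1375 μL total → factor 1375/275 = 5
Step 3: 0.65 mL + 2.9 mL = 3.55 mL total → factor 3.55/0.65 = 5.4615
Step 4: 0.2 mL brought to 2.5 mL → factor 2.5/0.2 = 12.5
Overall dilution factor = 102.57 × 5 × 5.4615 × 12.5 = 35012
Final = 5.00 g/L / 35012 = 0.0001428 g/L = 0.143 μg/mL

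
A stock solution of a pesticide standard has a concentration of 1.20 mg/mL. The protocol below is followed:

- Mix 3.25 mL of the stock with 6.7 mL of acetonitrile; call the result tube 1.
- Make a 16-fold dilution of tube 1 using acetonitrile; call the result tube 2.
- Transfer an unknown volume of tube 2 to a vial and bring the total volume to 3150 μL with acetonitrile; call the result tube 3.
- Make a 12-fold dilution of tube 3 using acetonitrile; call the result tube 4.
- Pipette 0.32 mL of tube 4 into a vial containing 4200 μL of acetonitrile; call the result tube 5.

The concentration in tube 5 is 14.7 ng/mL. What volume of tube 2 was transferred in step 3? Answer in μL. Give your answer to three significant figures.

320 μL

Step 1: 3.25 mL + 6.7 mL = 9.95 mL total → factor 9.95/3.25 = 3.0615
Step 2: 16-fold → factor 16
Step 3: v brought to 3150 μL → factor = 3150 μL/v
Step 4: 12-fold → factor 12
Step 5: 0.32 mL + 4200 μL = 4.52 mL total → factor 4.52/0.32 = 14.125
Product of known-step factors = 8302.9
Overall factor = 1.20 mg/mL / (14.7 ng/mL) = 81633
Step-3 factor = 81633 / 8302.9 = 9.8318
v = 3150 μL / 9.8318 = 320 μL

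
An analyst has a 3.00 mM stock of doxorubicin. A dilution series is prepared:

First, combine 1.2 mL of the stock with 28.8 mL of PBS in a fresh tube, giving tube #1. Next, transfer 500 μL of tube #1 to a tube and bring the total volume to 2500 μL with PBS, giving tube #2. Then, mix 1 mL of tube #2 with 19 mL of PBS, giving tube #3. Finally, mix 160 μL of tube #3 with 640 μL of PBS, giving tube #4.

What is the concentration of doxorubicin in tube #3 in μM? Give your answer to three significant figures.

1.20 μM

Step 1: 1.2 mL + 28.8 mL = 30 mL total → factor 30/1.2 = 25
Step 2: 500 μL brought to 2500 μL → factor 2500/500 = 5
Step 3: 1 mL + 19 mL = 20 mL total → factor 20/1 = 20
Dilution factor through tube #3 = 25 × 5 × 20 = 2500
[tube #3] = 3.00 mM / 2500 = 0.001200 mM = 1.20 μM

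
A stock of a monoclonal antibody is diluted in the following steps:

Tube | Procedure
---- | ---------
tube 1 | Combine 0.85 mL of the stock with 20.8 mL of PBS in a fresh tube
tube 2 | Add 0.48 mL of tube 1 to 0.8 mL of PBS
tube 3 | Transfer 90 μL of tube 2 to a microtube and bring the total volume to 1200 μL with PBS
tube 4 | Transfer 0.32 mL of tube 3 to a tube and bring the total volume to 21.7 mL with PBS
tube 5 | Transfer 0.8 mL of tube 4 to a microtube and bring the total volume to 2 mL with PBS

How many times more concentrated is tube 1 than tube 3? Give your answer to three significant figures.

35.6

Step 1: 0.85 mL + 20.8 mL = 21.65 mL total → factor 21.65/0.85 = 25.471
Step 2: 0.48 mL + 0.8 mL = 1.28 mL total → factor 1.28/0.48 = 2.6667
Step 3: 90 μL brought to 1200 μL → factor 1200/90 = 13.333
Dilution factor to tube 1 = 25.471; to tube 3 = 905.62
[tube 1]/[tube 3] = (factor to tube 3)/(factor to tube 1) = 905.62/25.471 = 35.6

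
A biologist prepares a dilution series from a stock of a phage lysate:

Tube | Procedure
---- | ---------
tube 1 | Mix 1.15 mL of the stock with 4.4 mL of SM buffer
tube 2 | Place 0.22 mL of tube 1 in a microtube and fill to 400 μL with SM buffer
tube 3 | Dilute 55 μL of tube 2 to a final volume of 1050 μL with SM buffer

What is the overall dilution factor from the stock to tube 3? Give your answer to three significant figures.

Step 1: 1.15 mL + 4.4 mL = 5.55 mL total → factor 5.55/1.15 = 4.8261
Step 2: 0.22 mL brought to 400 μL → factor 0.4/0.22 = 1.8182
Step 3: 55 μL brought to 1050 μL → factor 1050/55 = 19.091
Overall dilution factor = 4.8261 × 1.8182 × 19.091 = 167.52

168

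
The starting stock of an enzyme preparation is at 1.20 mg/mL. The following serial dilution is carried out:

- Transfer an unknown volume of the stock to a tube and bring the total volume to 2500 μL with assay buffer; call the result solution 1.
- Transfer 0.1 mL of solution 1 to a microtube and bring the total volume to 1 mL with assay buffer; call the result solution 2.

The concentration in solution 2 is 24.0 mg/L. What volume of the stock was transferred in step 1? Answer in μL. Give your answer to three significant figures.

500 μL

Step 1: v brought to 2500 μL → factor = 2500 μL/v
Step 2: 0.1 mL brought to 1 mL → factor 1/0.1 = 10
Product of known-step factors = 10
Overall factor = 1.20 mg/mL / (24.0 mg/L) = 50
Step-1 factor = 50 / 10 = 5
v = 2500 μL / 5 = 500 μL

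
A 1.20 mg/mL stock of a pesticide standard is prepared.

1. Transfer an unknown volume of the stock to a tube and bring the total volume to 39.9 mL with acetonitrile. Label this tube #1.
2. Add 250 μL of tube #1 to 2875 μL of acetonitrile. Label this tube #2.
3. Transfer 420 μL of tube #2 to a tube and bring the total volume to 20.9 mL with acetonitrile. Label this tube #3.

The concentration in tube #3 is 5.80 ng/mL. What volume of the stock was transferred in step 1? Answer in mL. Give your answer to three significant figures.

Step 1: v brought to 39.9 mL → factor = 39.9 mL/v
Step 2: 250 μL + 2875 μL = 3125 μL total → factor 3125/250 = 12.5
Step 3: 420 μL brought to 20.9 mL → factor 20900/420 = 49.762
Product of known-step factors = 622.02
Overall factor = 1.20 mg/mL / (5.80 ng/mL) = 2.069 × 10^5
Step-1 factor = 2.069 × 10^5 / 622.02 = 332.62
v = 39.9 mL / 332.62 = 0.120 mL

0.120 mL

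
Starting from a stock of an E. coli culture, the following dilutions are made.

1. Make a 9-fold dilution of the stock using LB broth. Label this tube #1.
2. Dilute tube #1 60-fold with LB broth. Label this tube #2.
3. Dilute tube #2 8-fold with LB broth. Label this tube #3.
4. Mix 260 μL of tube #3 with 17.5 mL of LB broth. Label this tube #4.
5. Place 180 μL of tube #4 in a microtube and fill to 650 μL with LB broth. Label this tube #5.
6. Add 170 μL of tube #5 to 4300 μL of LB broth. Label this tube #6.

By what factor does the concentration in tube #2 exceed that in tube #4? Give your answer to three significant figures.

Step 1: 9-fold → factor 9
Step 2: 60-fold → factor 60
Step 3: 8-fold → factor 8
Step 4: 260 μL + 17.5 mL = 17760 μL total → factor 17760/260 = 68.308
Dilution factor to tube #2 = 540; to tube #4 = 2.9509 × 10^5
[tube #2]/[tube #4] = (factor to tube #4)/(factor to tube #2) = 2.9509 × 10^5/540 = 546

546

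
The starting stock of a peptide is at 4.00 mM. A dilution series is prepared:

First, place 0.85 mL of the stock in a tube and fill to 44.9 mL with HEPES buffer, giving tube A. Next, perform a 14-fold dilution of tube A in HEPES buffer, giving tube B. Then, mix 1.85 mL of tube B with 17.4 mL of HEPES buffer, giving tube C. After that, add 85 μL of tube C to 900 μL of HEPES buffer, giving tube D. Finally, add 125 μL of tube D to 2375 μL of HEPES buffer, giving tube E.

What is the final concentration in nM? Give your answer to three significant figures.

Step 1: 0.85 mL brought to 44.9 mL → factor 44.9/0.85 = 52.824
Step 2: 14-fold → factor 14
Step 3: 1.85 mL + 17.4 mL = 19.25 mL total → factor 19.25/1.85 = 10.405
Step 4: 85 μL + 900 μL = 985 μL total → factor 985/85 = 11.588
Step 5: 125 μL + 2375 μL = 2500 μL total → factor 2500/125 = 20
Overall dilution factor = 52.824 × 14 × 10.405 × 11.588 × 20 = 1.7835 × 10^6
Final = 4.00 mM / 1.7835 × 10^6 = 2.243 × 10^-6 mM = 2.24 nM

2.24 nM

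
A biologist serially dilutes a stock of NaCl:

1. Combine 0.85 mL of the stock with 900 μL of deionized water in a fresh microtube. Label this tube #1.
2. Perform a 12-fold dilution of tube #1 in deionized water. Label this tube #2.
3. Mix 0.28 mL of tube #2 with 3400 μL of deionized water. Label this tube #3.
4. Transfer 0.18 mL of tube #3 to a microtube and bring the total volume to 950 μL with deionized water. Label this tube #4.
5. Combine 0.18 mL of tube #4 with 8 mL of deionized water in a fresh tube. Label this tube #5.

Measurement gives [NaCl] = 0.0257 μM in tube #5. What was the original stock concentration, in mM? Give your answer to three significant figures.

2.00 mM

Step 1: 0.85 mL + 900 μL = 1.75 mL total → factor 1.75/0.85 = 2.0588
Step 2: 12-fold → factor 12
Step 3: 0.28 mL + 3400 μL = 3.68 mL total → factor 3.68/0.28 = 13.143
Step 4: 0.18 mL brought to 950 μL → factor 0.95/0.18 = 5.2778
Step 5: 0.18 mL + 8 mL = 8.18 mL total → factor 8.18/0.18 = 45.444
Overall dilution factor = 2.0588 × 12 × 13.143 × 5.2778 × 45.444 = 77879
Stock = 0.0257 μM × 77879 = 2001 μM = 2.00 mM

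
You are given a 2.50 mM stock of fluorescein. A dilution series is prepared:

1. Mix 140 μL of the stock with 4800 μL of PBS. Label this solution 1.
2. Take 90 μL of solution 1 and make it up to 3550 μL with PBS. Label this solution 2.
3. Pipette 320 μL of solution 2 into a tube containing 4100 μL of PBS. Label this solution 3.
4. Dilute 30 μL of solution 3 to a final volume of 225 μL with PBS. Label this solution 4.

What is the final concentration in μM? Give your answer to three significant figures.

0.0173 μM

Step 1: 140 μL + 4800 μL = 4940 μL total → factor 4940/140 = 35.286
Step 2: 90 μL brought to 3550 μL → factor 3550/90 = 39.444
Step 3: 320 μL + 4100 μL = 4420 μL total → factor 4420/320 = 13.812
Step 4: 30 μL brought to 225 μL → factor 225/30 = 7.5
Overall dilution factor = 35.286 × 39.444 × 13.812 × 7.5 = 1.4418 × 10^5
Final = 2.50 mM / 1.4418 × 10^5 = 1.734 × 10^-5 mM = 0.0173 μM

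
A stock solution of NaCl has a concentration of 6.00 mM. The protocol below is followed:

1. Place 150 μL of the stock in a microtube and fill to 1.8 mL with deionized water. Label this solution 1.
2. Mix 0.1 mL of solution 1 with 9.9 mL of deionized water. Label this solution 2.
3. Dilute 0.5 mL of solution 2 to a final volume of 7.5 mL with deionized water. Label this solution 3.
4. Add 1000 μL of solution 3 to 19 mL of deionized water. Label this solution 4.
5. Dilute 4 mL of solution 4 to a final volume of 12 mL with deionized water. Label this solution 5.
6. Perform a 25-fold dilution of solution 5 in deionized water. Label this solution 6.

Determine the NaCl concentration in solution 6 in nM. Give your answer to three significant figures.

Step 1: 150 μL brought to 1.8 mL → factor 1800/150 = 12
Step 2: 0.1 mL + 9.9 mL = 10 mL total → factor 10/0.1 = 100
Step 3: 0.5 mL brought to 7.5 mL → factor 7.5/0.5 = 15
Step 4: 1000 μL + 19 mL = 20000 μL total → factor 20000/1000 = 20
Step 5: 4 mL brought to 12 mL → factor 12/4 = 3
Step 6: 25-fold → factor 25
Overall dilution factor = 12 × 100 × 15 × 20 × 3 × 25 = 2.7 × 10^7
Final = 6.00 mM / 2.7 × 10^7 = 2.222 × 10^-7 mM = 0.222 nM

0.222 nM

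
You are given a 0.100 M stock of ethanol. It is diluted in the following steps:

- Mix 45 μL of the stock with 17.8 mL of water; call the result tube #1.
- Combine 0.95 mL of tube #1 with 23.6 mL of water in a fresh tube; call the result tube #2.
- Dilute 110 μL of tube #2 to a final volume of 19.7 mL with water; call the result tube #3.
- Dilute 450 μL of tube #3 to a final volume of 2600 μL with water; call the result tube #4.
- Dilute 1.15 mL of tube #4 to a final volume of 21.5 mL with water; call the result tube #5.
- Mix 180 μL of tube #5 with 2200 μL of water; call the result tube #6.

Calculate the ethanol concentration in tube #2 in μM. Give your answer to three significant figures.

9.76 μM

Step 1: 45 μL + 17.8 mL = 17845 μL total → factor 17845/45 = 396.56
Step 2: 0.95 mL + 23.6 mL = 24.55 mL total → factor 24.55/0.95 = 25.842
Dilution factor through tube #2 = 396.56 × 25.842 = 10248
[tube #2] = 0.100 M / 10248 = 9.758 × 10^-6 M = 9.76 μM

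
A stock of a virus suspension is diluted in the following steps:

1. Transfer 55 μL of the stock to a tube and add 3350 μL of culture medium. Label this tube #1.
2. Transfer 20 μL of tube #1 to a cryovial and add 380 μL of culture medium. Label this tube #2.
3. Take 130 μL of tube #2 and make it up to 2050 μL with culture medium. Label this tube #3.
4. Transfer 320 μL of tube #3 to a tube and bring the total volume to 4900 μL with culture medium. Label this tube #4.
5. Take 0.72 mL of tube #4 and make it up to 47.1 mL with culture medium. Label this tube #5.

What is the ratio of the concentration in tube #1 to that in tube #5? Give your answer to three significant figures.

3.16 × 10^5

Step 1: 55 μL + 3350 μL = 3405 μL total → factor 3405/55 = 61.909
Step 2: 20 μL + 380 μL = 400 μL total → factor 400/20 = 20
Step 3: 130 μL brought to 2050 μL → factor 2050/130 = 15.769
Step 4: 320 μL brought to 4900 μL → factor 4900/320 = 15.312
Step 5: 0.72 mL brought to 47.1 mL → factor 47.1/0.72 = 65.417
Dilution factor to tube #1 = 61.909; to tube #5 = 1.9558 × 10^7
[tube #1]/[tube #5] = (factor to tube #5)/(factor to tube #1) = 1.9558 × 10^7/61.909 = 3.16 × 10^5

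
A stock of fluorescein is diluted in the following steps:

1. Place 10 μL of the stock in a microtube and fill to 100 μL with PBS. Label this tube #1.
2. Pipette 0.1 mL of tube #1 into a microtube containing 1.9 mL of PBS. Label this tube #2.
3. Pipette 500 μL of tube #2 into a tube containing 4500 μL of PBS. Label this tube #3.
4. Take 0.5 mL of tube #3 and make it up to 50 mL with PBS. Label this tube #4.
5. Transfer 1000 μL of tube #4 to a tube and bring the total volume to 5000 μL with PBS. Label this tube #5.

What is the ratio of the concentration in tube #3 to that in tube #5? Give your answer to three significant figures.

Step 1: 10 μL brought to 100 μL → factor 100/10 = 10
Step 2: 0.1 mL + 1.9 mL = 2 mL total → factor 2/0.1 = 20
Step 3: 500 μL + 4500 μL = 5000 μL total → factor 5000/500 = 10
Step 4: 0.5 mL brought to 50 mL → factor 50/0.5 = 100
Step 5: 1000 μL brought to 5000 μL → factor 5000/1000 = 5
Dilution factor to tube #3 = 2000; to tube #5 = 1 × 10^6
[tube #3]/[tube #5] = (factor to tube #5)/(factor to tube #3) = 1 × 10^6/2000 = 500

500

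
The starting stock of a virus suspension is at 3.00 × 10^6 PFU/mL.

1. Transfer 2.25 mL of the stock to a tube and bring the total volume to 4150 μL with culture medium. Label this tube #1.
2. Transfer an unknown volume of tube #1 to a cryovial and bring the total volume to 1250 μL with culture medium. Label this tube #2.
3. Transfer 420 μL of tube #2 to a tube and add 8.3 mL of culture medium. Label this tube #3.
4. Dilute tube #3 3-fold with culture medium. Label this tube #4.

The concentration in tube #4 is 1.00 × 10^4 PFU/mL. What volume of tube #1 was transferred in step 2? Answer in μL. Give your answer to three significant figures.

479 μL

Step 1: 2.25 mL brought to 4150 μL → factor 4.15/2.25 = 1.8444
Step 2: v brought to 1250 μL → factor = 1250 μL/v
Step 3: 420 μL + 8.3 mL = 8720 μL total → factor 8720/420 = 20.762
Step 4: 3-fold → factor 3
Product of known-step factors = 114.88
Overall factor = 3.00 × 10^6 PFU/mL / (1.00 × 10^4 PFU/mL) = 300
Step-2 factor = 300 / 114.88 = 2.6114
v = 1250 μL / 2.6114 = 479 μL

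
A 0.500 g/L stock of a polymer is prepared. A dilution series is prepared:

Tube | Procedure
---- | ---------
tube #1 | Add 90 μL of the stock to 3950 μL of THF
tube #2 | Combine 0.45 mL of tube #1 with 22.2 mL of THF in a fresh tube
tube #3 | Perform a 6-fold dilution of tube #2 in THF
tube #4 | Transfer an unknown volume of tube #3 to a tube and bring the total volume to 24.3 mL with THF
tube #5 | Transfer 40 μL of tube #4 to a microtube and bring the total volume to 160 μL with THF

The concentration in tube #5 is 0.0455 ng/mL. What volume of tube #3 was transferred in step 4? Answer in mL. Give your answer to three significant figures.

Step 1: 90 μL + 3950 μL = 4040 μL total → factor 4040/90 = 44.889
Step 2: 0.45 mL + 22.2 mL = 22.65 mL total → factor 22.65/0.45 = 50.333
Step 3: 6-fold → factor 6
Step 4: v brought to 24.3 mL → factor = 24.3 mL/v
Step 5: 40 μL brought to 160 μL → factor 160/40 = 4
Product of known-step factors = 54226
Overall factor = 0.500 g/L / (0.0455 ng/mL) = 1.0989 × 10^7
Step-4 factor = 1.0989 × 10^7 / 54226 = 202.65
v = 24.3 mL / 202.65 = 0.120 mL

0.120 mL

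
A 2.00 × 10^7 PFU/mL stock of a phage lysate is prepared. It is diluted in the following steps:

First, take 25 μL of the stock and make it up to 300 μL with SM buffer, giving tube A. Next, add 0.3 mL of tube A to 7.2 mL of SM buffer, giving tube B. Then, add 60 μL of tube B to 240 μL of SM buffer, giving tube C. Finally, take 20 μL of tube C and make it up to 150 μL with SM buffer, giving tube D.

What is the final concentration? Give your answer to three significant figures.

1.78 × 10^3 PFU/mL

Step 1: 25 μL brought to 300 μL → factor 300/25 = 12
Step 2: 0.3 mL + 7.2 mL = 7.5 mL total → factor 7.5/0.3 = 25
Step 3: 60 μL + 240 μL = 300 μL total → factor 300/60 = 5
Step 4: 20 μL brought to 150 μL → factor 150/20 = 7.5
Overall dilution factor = 12 × 25 × 5 × 7.5 = 11250
Final = 2.00 × 10^7 PFU/mL / 11250 = 1.78 × 10^3 PFU/mL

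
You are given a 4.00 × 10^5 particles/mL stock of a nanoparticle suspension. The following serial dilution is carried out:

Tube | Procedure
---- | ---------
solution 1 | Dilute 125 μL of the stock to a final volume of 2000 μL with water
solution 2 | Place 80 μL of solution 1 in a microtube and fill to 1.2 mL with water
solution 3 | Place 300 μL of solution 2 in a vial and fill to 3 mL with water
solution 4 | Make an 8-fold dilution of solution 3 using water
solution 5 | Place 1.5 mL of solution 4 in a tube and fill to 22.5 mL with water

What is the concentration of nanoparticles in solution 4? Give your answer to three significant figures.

20.8 particles/mL

Step 1: 125 μL brought to 2000 μL → factor 2000/125 = 16
Step 2: 80 μL brought to 1.2 mL → factor 1200/80 = 15
Step 3: 300 μL brought to 3 mL → factor 3000/300 = 10
Step 4: 8-fold → factor 8
Dilution factor through solution 4 = 16 × 15 × 10 × 8 = 19200
[solution 4] = 4.00 × 10^5 particles/mL / 19200 = 20.8 particles/mL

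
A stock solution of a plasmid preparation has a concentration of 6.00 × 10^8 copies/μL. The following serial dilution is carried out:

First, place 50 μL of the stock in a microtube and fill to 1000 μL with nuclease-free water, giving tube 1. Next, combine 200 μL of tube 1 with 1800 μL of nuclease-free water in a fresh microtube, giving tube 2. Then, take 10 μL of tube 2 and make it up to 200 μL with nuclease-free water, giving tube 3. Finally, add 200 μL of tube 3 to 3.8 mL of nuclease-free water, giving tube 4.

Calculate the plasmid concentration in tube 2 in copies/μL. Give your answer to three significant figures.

Step 1: 50 μL brought to 1000 μL → factor 1000/50 = 20
Step 2: 200 μL + 1800 μL = 2000 μL total → factor 2000/200 = 10
Dilution factor through tube 2 = 20 × 10 = 200
[tube 2] = 6.00 × 10^8 copies/μL / 200 = 3.00 × 10^6 copies/μL

3.00 × 10^6 copies/μL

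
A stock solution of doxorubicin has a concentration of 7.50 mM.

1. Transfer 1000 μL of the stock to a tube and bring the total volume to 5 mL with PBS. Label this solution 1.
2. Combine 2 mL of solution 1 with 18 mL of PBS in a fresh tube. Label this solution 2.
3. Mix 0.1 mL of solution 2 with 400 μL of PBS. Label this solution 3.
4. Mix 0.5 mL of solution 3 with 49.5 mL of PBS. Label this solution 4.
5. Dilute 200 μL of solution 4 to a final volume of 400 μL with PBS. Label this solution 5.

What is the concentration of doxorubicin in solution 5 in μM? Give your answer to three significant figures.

Step 1: 1000 μL brought to 5 mL → factor 5000/1000 = 5
Step 2: 2 mL + 18 mL = 20 mL total → factor 20/2 = 10
Step 3: 0.1 mL + 400 μL = 0.5 mL total → factor 0.5/0.1 = 5
Step 4: 0.5 mL + 49.5 mL = 50 mL total → factor 50/0.5 = 100
Step 5: 200 μL brought to 400 μL → factor 400/200 = 2
Overall dilution factor = 5 × 10 × 5 × 100 × 2 = 50000
Final = 7.50 mM / 50000 = 0.0001500 mM = 0.150 μM

0.150 μM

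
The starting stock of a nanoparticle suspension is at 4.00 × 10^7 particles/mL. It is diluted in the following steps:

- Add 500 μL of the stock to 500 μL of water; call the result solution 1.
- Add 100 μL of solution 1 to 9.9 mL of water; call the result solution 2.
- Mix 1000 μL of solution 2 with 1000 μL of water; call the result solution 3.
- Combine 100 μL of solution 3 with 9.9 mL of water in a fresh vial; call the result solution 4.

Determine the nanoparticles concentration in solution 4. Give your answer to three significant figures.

1.00 × 10^3 particles/mL

Step 1: 500 μL + 500 μL = 1000 μL total → factor 1000/500 = 2
Step 2: 100 μL + 9.9 mL = 10000 μL total → factor 10000/100 = 100
Step 3: 1000 μL + 1000 μL = 2000 μL total → factor 2000/1000 = 2
Step 4: 100 μL + 9.9 mL = 10000 μL total → factor 10000/100 = 100
Overall dilution factor = 2 × 100 × 2 × 100 = 40000
Final = 4.00 × 10^7 particles/mL / 40000 = 1.00 × 10^3 particles/mL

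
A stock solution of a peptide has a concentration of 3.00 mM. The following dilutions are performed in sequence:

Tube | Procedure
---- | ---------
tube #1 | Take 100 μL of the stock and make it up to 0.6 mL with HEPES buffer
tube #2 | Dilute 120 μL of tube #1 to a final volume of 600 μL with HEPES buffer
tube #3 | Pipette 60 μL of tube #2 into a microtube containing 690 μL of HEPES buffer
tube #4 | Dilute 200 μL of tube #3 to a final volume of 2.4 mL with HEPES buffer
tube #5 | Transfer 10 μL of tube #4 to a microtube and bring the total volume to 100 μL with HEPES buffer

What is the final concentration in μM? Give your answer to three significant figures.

0.0667 μM

Step 1: 100 μL brought to 0.6 mL → factor 600/100 = 6
Step 2: 120 μL brought to 600 μL → factor 600/120 = 5
Step 3: 60 μL + 690 μL = 750 μL total → factor 750/60 = 12.5
Step 4: 200 μL brought to 2.4 mL → factor 2400/200 = 12
Step 5: 10 μL brought to 100 μL → factor 100/10 = 10
Overall dilution factor = 6 × 5 × 12.5 × 12 × 10 = 45000
Final = 3.00 mM / 45000 = 6.667 × 10^-5 mM = 0.0667 μM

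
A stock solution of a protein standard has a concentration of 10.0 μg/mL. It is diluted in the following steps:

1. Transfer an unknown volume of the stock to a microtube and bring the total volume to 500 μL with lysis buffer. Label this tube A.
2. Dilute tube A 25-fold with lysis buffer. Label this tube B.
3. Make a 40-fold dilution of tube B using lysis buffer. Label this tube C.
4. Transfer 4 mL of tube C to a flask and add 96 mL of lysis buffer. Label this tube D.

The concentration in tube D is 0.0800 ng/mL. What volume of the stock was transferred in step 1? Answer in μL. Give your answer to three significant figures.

100 μL

Step 1: v brought to 500 μL → factor = 500 μL/v
Step 2: 25-fold → factor 25
Step 3: 40-fold → factor 40
Step 4: 4 mL + 96 mL = 100 mL total → factor 100/4 = 25
Product of known-step factors = 25000
Overall factor = 10.0 μg/mL / (0.0800 ng/mL) = 1.25 × 10^5
Step-1 factor = 1.25 × 10^5 / 25000 = 5
v = 500 μL / 5 = 100 μL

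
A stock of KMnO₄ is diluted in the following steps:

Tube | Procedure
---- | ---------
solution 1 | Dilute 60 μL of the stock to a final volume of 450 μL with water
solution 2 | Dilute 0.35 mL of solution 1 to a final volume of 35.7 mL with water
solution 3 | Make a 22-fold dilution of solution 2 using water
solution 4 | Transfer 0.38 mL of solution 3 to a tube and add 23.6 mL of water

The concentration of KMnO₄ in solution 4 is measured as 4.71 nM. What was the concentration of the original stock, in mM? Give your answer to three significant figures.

5.00 mM

Step 1: 60 μL brought to 450 μL → factor 450/60 = 7.5
Step 2: 0.35 mL brought to 35.7 mL → factor 35.7/0.35 = 102
Step 3: 22-fold → factor 22
Step 4: 0.38 mL + 23.6 mL = 23.98 mL total → factor 23.98/0.38 = 63.105
Overall dilution factor = 7.5 × 102 × 22 × 63.105 = 1.0621 × 10^6
Stock = 4.71 nM × 1.0621 × 10^6 = 5.002 × 10^6 nM = 5.00 mM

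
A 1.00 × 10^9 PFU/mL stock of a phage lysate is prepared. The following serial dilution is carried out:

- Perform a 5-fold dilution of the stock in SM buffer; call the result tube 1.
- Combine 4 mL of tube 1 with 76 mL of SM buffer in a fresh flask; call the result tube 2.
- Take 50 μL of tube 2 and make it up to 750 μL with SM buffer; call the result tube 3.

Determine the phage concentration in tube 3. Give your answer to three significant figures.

Step 1: 5-fold → factor 5
Step 2: 4 mL + 76 mL = 80 mL total → factor 80/4 = 20
Step 3: 50 μL brought to 750 μL → factor 750/50 = 15
Overall dilution factor = 5 × 20 × 15 = 1500
Final = 1.00 × 10^9 PFU/mL / 1500 = 6.67 × 10^5 PFU/mL

6.67 × 10^5 PFU/mL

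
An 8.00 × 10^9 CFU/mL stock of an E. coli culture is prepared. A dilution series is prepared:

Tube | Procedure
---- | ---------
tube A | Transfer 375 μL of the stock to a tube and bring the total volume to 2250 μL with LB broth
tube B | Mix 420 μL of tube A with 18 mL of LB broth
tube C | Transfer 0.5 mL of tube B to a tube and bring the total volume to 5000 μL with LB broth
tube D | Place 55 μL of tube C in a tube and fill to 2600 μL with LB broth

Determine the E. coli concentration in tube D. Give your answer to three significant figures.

Step 1: 375 μL brought to 2250 μL → factor 2250/375 = 6
Step 2: 420 μL + 18 mL = 18420 μL total → factor 18420/420 = 43.857
Step 3: 0.5 mL brought to 5000 μL → factor 5/0.5 = 10
Step 4: 55 μL brought to 2600 μL → factor 2600/55 = 47.273
Overall dilution factor = 6 × 43.857 × 10 × 47.273 = 1.2439 × 10^5
Final = 8.00 × 10^9 CFU/mL / 1.2439 × 10^5 = 6.43 × 10^4 CFU/mL

6.43 × 10^4 CFU/mL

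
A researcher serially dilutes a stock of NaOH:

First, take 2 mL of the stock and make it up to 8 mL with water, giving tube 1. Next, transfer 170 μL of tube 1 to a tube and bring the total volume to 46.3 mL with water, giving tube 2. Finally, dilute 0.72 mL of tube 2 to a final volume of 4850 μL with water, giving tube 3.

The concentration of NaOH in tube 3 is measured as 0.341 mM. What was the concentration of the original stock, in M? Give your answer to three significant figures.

Step 1: 2 mL brought to 8 mL → factor 8/2 = 4
Step 2: 170 μL brought to 46.3 mL → factor 46300/170 = 272.35
Step 3: 0.72 mL brought to 4850 μL → factor 4.85/0.72 = 6.7361
Overall dilution factor = 4 × 272.35 × 6.7361 = 7338.4
Stock = 0.341 mM × 7338.4 = 2502 mM = 2.50 M

2.50 M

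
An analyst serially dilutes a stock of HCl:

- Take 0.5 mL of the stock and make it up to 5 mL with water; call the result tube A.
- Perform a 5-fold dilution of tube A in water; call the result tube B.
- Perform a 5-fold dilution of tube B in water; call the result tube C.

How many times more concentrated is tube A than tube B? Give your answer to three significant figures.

5.00

Step 1: 0.5 mL brought to 5 mL → factor 5/0.5 = 10
Step 2: 5-fold → factor 5
Dilution factor to tube A = 10; to tube B = 50
[tube A]/[tube B] = (factor to tube B)/(factor to tube A) = 50/10 = 5.00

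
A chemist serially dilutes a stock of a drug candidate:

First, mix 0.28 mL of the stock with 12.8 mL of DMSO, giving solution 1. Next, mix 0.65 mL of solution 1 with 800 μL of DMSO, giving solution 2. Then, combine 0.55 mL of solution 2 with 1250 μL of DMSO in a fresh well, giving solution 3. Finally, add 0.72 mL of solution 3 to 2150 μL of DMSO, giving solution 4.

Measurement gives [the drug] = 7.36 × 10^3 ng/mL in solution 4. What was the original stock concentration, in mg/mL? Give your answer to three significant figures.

Step 1: 0.28 mL + 12.8 mL = 13.08 mL total → factor 13.08/0.28 = 46.714
Step 2: 0.65 mL + 800 μL = 1.45 mL total → factor 1.45/0.65 = 2.2308
Step 3: 0.55 mL + 1250 μL = 1.8 mL total → factor 1.8/0.55 = 3.2727
Step 4: 0.72 mL + 2150 μL = 2.87 mL total → factor 2.87/0.72 = 3.9861
Overall dilution factor = 46.714 × 2.2308 × 3.2727 × 3.9861 = 1359.5
Stock = 7.36 × 10^3 ng/mL × 1359.5 = 1.001 × 10^7 ng/mL = 10.0 mg/mL

10.0 mg/mL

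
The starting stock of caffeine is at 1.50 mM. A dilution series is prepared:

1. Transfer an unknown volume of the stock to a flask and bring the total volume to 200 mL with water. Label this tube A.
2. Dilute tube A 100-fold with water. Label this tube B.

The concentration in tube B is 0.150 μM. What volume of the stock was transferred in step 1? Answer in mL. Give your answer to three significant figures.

2.00 mL

Step 1: v brought to 200 mL → factor = 200 mL/v
Step 2: 100-fold → factor 100
Product of known-step factors = 100
Overall factor = 1.50 mM / (0.150 μM) = 10000
Step-1 factor = 10000 / 100 = 100
v = 200 mL / 100 = 2.00 mL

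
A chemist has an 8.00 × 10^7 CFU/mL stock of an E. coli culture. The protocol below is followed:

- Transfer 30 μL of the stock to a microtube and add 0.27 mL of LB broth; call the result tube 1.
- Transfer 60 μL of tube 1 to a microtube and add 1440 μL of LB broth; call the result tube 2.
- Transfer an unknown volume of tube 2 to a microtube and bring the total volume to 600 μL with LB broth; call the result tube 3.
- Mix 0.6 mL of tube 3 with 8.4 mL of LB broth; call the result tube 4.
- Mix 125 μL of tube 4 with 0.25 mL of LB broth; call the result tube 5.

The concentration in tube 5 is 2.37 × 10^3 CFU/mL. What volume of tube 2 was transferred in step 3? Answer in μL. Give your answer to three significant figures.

Step 1: 30 μL + 0.27 mL = 300 μL total → factor 300/30 = 10
Step 2: 60 μL + 1440 μL = 1500 μL total → factor 1500/60 = 25
Step 3: v brought to 600 μL → factor = 600 μL/v
Step 4: 0.6 mL + 8.4 mL = 9 mL total → factor 9/0.6 = 15
Step 5: 125 μL + 0.25 mL = 375 μL total → factor 375/125 = 3
Product of known-step factors = 11250
Overall factor = 8.00 × 10^7 CFU/mL / (2.37 × 10^3 CFU/mL) = 33755
Step-3 factor = 33755 / 11250 = 3.0005
v = 600 μL / 3.0005 = 200 μL

200 μL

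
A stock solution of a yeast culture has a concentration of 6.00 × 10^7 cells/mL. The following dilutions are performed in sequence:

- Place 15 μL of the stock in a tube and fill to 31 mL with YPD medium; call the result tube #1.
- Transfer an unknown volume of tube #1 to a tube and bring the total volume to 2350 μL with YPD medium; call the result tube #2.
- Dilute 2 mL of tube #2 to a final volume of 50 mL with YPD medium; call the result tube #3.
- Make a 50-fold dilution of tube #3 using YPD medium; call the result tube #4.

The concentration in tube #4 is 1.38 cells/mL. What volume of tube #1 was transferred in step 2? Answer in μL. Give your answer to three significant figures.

140 μL

Step 1: 15 μL brought to 31 mL → factor 31000/15 = 2066.7
Step 2: v brought to 2350 μL → factor = 2350 μL/v
Step 3: 2 mL brought to 50 mL → factor 50/2 = 25
Step 4: 50-fold → factor 50
Product of known-step factors = 2.5833 × 10^6
Overall factor = 6.00 × 10^7 cells/mL / (1.38 cells/mL) = 4.3478 × 10^7
Step-2 factor = 4.3478 × 10^7 / 2.5833 × 10^6 = 16.83
v = 2350 μL / 16.83 = 140 μL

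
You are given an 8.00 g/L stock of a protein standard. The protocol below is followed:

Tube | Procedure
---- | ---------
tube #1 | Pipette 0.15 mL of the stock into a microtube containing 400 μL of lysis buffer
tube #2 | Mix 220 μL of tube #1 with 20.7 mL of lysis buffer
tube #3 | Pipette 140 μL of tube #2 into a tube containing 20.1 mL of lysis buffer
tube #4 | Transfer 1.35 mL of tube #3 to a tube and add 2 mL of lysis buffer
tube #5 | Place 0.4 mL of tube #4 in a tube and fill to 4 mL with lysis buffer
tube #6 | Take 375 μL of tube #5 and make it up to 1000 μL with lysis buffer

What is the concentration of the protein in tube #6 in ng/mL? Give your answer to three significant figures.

Step 1: 0.15 mL + 400 μL = 0.55 mL total → factor 0.55/0.15 = 3.6667
Step 2: 220 μL + 20.7 mL = 20920 μL total → factor 20920/220 = 95.091
Step 3: 140 μL + 20.1 mL = 20240 μL total → factor 20240/140 = 144.57
Step 4: 1.35 mL + 2 mL = 3.35 mL total → factor 3.35/1.35 = 2.4815
Step 5: 0.4 mL brought to 4 mL → factor 4/0.4 = 10
Step 6: 375 μL brought to 1000 μL → factor 1000/375 = 2.6667
Overall dilution factor = 3.6667 × 95.091 × 144.57 × 2.4815 × 10 × 2.6667 = 3.3356 × 10^6
Final = 8.00 g/L / 3.3356 × 10^6 = 2.398 × 10^-6 g/L = 2.40 ng/mL

2.40 ng/mL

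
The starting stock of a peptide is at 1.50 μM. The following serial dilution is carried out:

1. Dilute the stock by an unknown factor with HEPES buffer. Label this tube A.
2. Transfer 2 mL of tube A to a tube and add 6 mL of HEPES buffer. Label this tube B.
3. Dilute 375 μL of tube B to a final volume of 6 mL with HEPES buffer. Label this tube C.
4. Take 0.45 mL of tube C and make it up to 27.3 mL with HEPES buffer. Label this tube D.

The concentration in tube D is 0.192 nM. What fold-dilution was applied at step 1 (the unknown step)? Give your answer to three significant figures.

2.01-fold

Step 1: unknown factor x
Step 2: 2 mL + 6 mL = 8 mL total → factor 8/2 = 4
Step 3: 375 μL brought to 6 mL → factor 6000/375 = 16
Step 4: 0.45 mL brought to 27.3 mL → factor 27.3/0.45 = 60.667
Product of known-step factors = 3882.7
Overall factor = 1.50 μM / (0.192 nM) = 7812.5
x = 7812.5 / 3882.7 = 2.01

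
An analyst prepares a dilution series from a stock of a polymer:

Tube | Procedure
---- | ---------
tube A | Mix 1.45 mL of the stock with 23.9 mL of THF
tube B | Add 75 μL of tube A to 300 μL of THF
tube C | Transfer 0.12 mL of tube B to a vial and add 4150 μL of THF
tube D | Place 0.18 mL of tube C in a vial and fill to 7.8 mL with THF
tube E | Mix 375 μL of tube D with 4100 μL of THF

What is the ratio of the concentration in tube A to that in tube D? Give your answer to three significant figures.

7.71 × 10^3

Step 1: 1.45 mL + 23.9 mL = 25.35 mL total → factor 25.35/1.45 = 17.483
Step 2: 75 μL + 300 μL = 375 μL total → factor 375/75 = 5
Step 3: 0.12 mL + 4150 μL = 4.27 mL total → factor 4.27/0.12 = 35.583
Step 4: 0.18 mL brought to 7.8 mL → factor 7.8/0.18 = 43.333
Dilution factor to tube A = 17.483; to tube D = 1.3479 × 10^5
[tube A]/[tube D] = (factor to tube D)/(factor to tube A) = 1.3479 × 10^5/17.483 = 7.71 × 10^3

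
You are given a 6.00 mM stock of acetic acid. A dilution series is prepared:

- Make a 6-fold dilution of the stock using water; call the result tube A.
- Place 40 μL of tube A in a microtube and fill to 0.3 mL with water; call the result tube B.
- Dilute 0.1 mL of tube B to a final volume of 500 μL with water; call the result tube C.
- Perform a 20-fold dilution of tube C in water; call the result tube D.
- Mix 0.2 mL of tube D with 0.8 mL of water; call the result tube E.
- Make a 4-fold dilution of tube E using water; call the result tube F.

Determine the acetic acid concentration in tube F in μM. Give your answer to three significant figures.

Step 1: 6-fold → factor 6
Step 2: 40 μL brought to 0.3 mL → factor 300/40 = 7.5
Step 3: 0.1 mL brought to 500 μL → factor 0.5/0.1 = 5
Step 4: 20-fold → factor 20
Step 5: 0.2 mL + 0.8 mL = 1 mL total → factor 1/0.2 = 5
Step 6: 4-fold → factor 4
Overall dilution factor = 6 × 7.5 × 5 × 20 × 5 × 4 = 90000
Final = 6.00 mM / 90000 = 6.667 × 10^-5 mM = 0.0667 μM

0.0667 μM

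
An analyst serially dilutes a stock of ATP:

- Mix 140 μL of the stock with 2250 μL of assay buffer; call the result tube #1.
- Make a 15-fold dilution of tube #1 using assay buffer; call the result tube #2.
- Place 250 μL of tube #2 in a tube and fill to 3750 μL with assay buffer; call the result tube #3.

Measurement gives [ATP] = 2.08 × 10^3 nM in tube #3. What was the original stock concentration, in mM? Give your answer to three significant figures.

7.99 mM

Step 1: 140 μL + 2250 μL = 2390 μL total → factor 2390/140 = 17.071
Step 2: 15-fold → factor 15
Step 3: 250 μL brought to 3750 μL → factor 3750/250 = 15
Overall dilution factor = 17.071 × 15 × 15 = 3841.1
Stock = 2.08 × 10^3 nM × 3841.1 = 7.989 × 10^6 nM = 7.99 mM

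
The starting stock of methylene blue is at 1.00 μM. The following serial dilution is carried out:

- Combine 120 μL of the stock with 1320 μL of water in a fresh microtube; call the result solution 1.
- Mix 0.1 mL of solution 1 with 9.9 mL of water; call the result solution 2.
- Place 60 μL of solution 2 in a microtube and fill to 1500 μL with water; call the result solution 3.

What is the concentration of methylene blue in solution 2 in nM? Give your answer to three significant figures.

0.833 nM

Step 1: 120 μL + 1320 μL = 1440 μL total → factor 1440/120 = 12
Step 2: 0.1 mL + 9.9 mL = 10 mL total → factor 10/0.1 = 100
Dilution factor through solution 2 = 12 × 100 = 1200
[solution 2] = 1.00 μM / 1200 = 0.0008333 μM = 0.833 nM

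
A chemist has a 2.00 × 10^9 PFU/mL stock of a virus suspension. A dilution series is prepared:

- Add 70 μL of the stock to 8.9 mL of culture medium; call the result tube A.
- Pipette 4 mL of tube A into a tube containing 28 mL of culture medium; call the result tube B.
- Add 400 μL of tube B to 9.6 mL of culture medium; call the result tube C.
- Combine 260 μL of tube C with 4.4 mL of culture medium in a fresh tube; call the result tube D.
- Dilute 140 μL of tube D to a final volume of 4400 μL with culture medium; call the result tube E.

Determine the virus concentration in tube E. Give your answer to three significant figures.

Step 1: 70 μL + 8.9 mL = 8970 μL total → factor 8970/70 = 128.14
Step 2: 4 mL + 28 mL = 32 mL total → factor 32/4 = 8
Step 3: 400 μL + 9.6 mL = 10000 μL total → factor 10000/400 = 25
Step 4: 260 μL + 4.4 mL = 4660 μL total → factor 4660/260 = 17.923
Step 5: 140 μL brought to 4400 μL → factor 4400/140 = 31.429
Overall dilution factor = 128.14 × 8 × 25 × 17.923 × 31.429 = 1.4436 × 10^7
Final = 2.00 × 10^9 PFU/mL / 1.4436 × 10^7 = 139 PFU/mL

139 PFU/mL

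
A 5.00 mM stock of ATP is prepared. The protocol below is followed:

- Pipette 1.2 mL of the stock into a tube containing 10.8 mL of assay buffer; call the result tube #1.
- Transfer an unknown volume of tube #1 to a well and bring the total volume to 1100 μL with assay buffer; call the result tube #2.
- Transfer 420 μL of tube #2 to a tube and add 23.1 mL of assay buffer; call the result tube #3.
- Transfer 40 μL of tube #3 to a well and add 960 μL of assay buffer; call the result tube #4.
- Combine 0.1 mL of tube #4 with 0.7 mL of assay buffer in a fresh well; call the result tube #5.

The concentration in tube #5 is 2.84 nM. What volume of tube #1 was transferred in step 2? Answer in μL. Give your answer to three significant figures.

Step 1: 1.2 mL + 10.8 mL = 12 mL total → factor 12/1.2 = 10
Step 2: v brought to 1100 μL → factor = 1100 μL/v
Step 3: 420 μL + 23.1 mL = 23520 μL total → factor 23520/420 = 56
Step 4: 40 μL + 960 μL = 1000 μL total → factor 1000/40 = 25
Step 5: 0.1 mL + 0.7 mL = 0.8 mL total → factor 0.8/0.1 = 8
Product of known-step factors = 1.12 × 10^5
Overall factor = 5.00 mM / (2.84 nM) = 1.7606 × 10^6
Step-2 factor = 1.7606 × 10^6 / 1.12 × 10^5 = 15.719
v = 1100 μL / 15.719 = 70.0 μL

70.0 μL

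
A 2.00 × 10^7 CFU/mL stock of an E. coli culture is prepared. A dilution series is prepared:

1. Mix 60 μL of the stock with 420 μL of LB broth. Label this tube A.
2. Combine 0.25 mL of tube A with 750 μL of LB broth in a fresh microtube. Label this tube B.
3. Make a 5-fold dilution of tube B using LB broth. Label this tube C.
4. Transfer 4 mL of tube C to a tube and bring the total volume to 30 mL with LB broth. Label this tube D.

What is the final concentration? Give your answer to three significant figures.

1.67 × 10^4 CFU/mL

Step 1: 60 μL + 420 μL = 480 μL total → factor 480/60 = 8
Step 2: 0.25 mL + 750 μL = 1 mL total → factor 1/0.25 = 4
Step 3: 5-fold → factor 5
Step 4: 4 mL brought to 30 mL → factor 30/4 = 7.5
Overall dilution factor = 8 × 4 × 5 × 7.5 = 1200
Final = 2.00 × 10^7 CFU/mL / 1200 = 1.67 × 10^4 CFU/mL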